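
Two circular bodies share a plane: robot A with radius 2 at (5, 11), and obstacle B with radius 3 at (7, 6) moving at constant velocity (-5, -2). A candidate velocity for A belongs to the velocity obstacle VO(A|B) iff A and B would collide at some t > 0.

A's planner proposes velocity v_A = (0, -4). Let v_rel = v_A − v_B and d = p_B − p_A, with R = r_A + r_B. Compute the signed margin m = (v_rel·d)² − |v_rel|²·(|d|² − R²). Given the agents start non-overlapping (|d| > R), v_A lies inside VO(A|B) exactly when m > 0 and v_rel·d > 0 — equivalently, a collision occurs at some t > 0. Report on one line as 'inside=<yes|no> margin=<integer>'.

d = (2, -5),  |d|² = 29;  R = 2+3 = 5,  c = 29−5² = 4
v_rel = (5, -2),  |v_rel|² = 29;  v_rel·d = (5)·(2) + (-2)·(-5) = 20
29·t² − 40·t + 4 = 0  ⇒  m = 20² − 29·4 = 284
m = 284 > 0,  v_rel·d = 20 > 0  ⇒  inside

inside=yes margin=284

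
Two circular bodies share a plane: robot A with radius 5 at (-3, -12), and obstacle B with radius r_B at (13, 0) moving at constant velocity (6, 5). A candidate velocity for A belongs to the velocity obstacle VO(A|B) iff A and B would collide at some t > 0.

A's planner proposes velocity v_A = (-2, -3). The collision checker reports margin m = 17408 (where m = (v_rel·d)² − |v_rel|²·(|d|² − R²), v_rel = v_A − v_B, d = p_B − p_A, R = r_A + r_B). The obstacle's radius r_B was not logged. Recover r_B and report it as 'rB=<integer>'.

m = 17408
d = (16, 12);  v_rel = (-8, -8),  |v_rel|² = 128
v_rel×d = (-8)·(12) − (-8)·(16) = 32
since m = R²·128 − 32²:  R² = (1024 + 17408) / 128 = 144
R = √144 = 12  ⇒  r_B = 12 − 5 = 7

rB=7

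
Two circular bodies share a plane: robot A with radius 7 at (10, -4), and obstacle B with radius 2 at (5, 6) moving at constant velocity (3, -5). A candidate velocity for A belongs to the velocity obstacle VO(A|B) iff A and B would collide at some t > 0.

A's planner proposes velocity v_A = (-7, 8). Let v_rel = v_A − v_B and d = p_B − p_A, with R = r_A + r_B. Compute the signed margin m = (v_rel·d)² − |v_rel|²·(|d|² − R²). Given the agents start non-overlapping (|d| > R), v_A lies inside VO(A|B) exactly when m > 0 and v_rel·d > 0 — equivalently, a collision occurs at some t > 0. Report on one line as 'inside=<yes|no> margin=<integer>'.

d = (-5, 10),  |d|² = 125;  R = 7+2 = 9,  c = 125−9² = 44
v_rel = (-10, 13),  |v_rel|² = 269;  v_rel·d = (-10)·(-5) + (13)·(10) = 180
269·t² − 360·t + 44 = 0  ⇒  m = 180² − 269·44 = 20564
m = 20564 > 0,  v_rel·d = 180 > 0  ⇒  inside

inside=yes margin=20564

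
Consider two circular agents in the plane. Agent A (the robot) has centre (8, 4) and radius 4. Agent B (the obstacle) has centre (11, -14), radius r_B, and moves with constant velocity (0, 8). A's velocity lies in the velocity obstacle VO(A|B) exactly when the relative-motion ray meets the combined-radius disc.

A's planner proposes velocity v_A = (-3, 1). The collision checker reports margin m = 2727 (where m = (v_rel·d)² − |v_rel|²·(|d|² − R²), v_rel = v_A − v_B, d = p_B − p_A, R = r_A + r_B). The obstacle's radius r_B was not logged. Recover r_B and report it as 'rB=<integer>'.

m = 2727
d = (3, -18);  v_rel = (-3, -7),  |v_rel|² = 58
v_rel×d = (-3)·(-18) − (-7)·(3) = 75
since m = R²·58 − 75²:  R² = (5625 + 2727) / 58 = 144
R = √144 = 12  ⇒  r_B = 12 − 4 = 8

rB=8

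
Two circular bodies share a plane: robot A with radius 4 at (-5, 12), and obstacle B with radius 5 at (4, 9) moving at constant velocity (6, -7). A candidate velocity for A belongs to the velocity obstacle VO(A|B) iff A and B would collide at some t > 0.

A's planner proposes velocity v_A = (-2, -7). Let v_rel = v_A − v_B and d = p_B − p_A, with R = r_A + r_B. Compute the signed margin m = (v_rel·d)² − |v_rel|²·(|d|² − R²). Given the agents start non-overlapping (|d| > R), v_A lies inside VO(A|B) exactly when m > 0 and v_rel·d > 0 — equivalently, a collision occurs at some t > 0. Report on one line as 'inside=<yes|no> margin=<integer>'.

d = (9, -3),  |d|² = 90;  R = 4+5 = 9,  c = 90−9² = 9
v_rel = (-8, 0),  |v_rel|² = 64;  v_rel·d = (-8)·(9) + (0)·(-3) = -72
64·t² + 144·t + 9 = 0  ⇒  m = (-72)² − 64·9 = 4608
m = 4608 > 0,  v_rel·d = -72 < 0  ⇒  outside

inside=no margin=4608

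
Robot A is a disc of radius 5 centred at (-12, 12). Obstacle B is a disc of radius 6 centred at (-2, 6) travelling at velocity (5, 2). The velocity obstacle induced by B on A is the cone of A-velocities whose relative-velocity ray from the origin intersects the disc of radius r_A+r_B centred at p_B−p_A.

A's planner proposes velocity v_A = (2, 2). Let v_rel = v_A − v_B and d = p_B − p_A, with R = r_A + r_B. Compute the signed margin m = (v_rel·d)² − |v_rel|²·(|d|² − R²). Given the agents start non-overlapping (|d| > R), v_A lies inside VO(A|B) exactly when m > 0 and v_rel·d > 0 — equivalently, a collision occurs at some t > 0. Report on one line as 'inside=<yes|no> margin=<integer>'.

d = (10, -6),  |d|² = 136;  R = 5+6 = 11,  c = 136−11² = 15
v_rel = (-3, 0),  |v_rel|² = 9;  v_rel·d = (-3)·(10) + (0)·(-6) = -30
9·t² + 60·t + 15 = 0  ⇒  m = (-30)² − 9·15 = 765
m = 765 > 0,  v_rel·d = -30 < 0  ⇒  outside

inside=no margin=765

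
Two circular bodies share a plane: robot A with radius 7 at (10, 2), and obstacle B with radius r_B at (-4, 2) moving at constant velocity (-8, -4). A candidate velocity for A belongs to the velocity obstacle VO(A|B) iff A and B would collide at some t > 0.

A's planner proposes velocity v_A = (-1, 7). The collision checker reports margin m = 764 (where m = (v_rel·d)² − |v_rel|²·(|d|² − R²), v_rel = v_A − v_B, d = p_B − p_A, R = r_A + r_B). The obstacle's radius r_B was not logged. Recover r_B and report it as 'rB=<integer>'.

m = 764
d = (-14, 0);  v_rel = (7, 11),  |v_rel|² = 170
v_rel×d = (7)·(0) − (11)·(-14) = 154
since m = R²·170 − 154²:  R² = (23716 + 764) / 170 = 144
R = √144 = 12  ⇒  r_B = 12 − 7 = 5

rB=5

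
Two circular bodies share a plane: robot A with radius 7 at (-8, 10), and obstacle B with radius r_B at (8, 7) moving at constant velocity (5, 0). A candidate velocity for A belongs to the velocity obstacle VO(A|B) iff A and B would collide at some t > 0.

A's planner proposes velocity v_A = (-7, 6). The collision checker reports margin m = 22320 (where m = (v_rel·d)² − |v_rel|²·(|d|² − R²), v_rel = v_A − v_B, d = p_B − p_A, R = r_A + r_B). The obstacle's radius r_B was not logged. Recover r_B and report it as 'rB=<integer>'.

m = 22320
d = (16, -3);  v_rel = (-12, 6),  |v_rel|² = 180
v_rel×d = (-12)·(-3) − (6)·(16) = -60
since m = R²·180 − (-60)²:  R² = (3600 + 22320) / 180 = 144
R = √144 = 12  ⇒  r_B = 12 − 7 = 5

rB=5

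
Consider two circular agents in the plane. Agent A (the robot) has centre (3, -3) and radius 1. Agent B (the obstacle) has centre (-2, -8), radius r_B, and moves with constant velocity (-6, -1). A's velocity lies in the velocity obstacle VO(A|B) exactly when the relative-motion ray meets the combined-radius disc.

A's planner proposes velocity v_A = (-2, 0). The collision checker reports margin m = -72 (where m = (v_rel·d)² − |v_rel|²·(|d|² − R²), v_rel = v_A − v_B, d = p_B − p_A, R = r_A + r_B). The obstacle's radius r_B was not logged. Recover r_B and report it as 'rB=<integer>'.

m = -72
d = (-5, -5);  v_rel = (4, 1),  |v_rel|² = 17
v_rel×d = (4)·(-5) − (1)·(-5) = -15
since m = R²·17 − (-15)²:  R² = (225 + -72) / 17 = 9
R = √9 = 3  ⇒  r_B = 3 − 1 = 2

rB=2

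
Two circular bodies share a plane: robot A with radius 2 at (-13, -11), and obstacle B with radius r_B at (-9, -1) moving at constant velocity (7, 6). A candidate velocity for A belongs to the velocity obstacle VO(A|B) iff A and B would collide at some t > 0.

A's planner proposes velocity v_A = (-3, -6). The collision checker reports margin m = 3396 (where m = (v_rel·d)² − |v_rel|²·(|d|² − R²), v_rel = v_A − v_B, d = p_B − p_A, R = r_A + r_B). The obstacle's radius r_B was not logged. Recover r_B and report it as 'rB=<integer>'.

m = 3396
d = (4, 10);  v_rel = (-10, -12),  |v_rel|² = 244
v_rel×d = (-10)·(10) − (-12)·(4) = -52
since m = R²·244 − (-52)²:  R² = (2704 + 3396) / 244 = 25
R = √25 = 5  ⇒  r_B = 5 − 2 = 3

rB=3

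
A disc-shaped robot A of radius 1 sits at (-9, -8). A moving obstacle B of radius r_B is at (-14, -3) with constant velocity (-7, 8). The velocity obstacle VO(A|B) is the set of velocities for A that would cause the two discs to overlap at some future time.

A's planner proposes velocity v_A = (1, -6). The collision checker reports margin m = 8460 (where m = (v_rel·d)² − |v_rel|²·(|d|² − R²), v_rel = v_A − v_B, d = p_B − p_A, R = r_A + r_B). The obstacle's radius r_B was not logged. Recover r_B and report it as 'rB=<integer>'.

m = 8460
d = (-5, 5);  v_rel = (8, -14),  |v_rel|² = 260
v_rel×d = (8)·(5) − (-14)·(-5) = -30
since m = R²·260 − (-30)²:  R² = (900 + 8460) / 260 = 36
R = √36 = 6  ⇒  r_B = 6 − 1 = 5

rB=5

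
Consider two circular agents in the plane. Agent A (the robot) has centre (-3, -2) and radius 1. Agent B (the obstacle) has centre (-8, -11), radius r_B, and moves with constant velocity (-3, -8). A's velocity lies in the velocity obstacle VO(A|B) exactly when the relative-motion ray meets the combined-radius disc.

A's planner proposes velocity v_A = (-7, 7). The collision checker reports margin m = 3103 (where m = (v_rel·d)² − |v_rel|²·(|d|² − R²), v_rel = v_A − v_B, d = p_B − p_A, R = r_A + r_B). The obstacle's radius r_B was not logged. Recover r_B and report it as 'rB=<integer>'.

m = 3103
d = (-5, -9);  v_rel = (-4, 15),  |v_rel|² = 241
v_rel×d = (-4)·(-9) − (15)·(-5) = 111
since m = R²·241 − 111²:  R² = (12321 + 3103) / 241 = 64
R = √64 = 8  ⇒  r_B = 8 − 1 = 7

rB=7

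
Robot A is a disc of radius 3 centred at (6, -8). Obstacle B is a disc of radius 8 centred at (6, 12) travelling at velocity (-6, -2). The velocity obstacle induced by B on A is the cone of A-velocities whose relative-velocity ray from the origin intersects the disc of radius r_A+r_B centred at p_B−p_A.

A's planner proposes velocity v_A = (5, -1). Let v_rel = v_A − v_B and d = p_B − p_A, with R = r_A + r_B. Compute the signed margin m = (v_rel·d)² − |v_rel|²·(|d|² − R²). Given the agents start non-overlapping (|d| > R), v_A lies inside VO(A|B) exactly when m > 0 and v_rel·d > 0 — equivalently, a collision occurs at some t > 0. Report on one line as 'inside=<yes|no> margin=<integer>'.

d = (0, 20),  |d|² = 400;  R = 3+8 = 11,  c = 400−11² = 279
v_rel = (11, 1),  |v_rel|² = 122;  v_rel·d = (11)·(0) + (1)·(20) = 20
122·t² − 40·t + 279 = 0  ⇒  m = 20² − 122·279 = -33638
m = -33638 < 0,  v_rel·d = 20 > 0  ⇒  outside

inside=no margin=-33638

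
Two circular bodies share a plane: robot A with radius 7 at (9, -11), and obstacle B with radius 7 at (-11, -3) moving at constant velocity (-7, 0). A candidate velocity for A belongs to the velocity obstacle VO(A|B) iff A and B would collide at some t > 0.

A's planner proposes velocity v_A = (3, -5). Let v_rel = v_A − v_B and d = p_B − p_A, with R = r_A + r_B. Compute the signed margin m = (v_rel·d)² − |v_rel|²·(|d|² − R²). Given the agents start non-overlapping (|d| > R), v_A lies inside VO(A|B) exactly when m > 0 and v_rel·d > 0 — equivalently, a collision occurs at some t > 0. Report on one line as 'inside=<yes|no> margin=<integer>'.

d = (-20, 8),  |d|² = 464;  R = 7+7 = 14,  c = 464−14² = 268
v_rel = (10, -5),  |v_rel|² = 125;  v_rel·d = (10)·(-20) + (-5)·(8) = -240
125·t² + 480·t + 268 = 0  ⇒  m = (-240)² − 125·268 = 24100
m = 24100 > 0,  v_rel·d = -240 < 0  ⇒  outside

inside=no margin=24100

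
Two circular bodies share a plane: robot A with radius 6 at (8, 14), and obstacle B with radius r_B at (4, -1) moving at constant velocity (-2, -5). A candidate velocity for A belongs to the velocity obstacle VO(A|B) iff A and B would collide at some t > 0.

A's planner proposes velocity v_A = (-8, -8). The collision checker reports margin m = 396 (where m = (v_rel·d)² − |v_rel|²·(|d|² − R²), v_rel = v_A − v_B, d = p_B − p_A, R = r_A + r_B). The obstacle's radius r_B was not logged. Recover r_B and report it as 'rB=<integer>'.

m = 396
d = (-4, -15);  v_rel = (-6, -3),  |v_rel|² = 45
v_rel×d = (-6)·(-15) − (-3)·(-4) = 78
since m = R²·45 − 78²:  R² = (6084 + 396) / 45 = 144
R = √144 = 12  ⇒  r_B = 12 − 6 = 6

rB=6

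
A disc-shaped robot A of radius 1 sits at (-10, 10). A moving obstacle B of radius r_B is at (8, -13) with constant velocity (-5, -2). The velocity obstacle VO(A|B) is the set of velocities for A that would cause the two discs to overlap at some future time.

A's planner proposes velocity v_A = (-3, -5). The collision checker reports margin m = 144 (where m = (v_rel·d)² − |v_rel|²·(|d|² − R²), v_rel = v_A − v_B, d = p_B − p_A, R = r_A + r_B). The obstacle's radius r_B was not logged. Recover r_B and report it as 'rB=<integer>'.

m = 144
d = (18, -23);  v_rel = (2, -3),  |v_rel|² = 13
v_rel×d = (2)·(-23) − (-3)·(18) = 8
since m = R²·13 − 8²:  R² = (64 + 144) / 13 = 16
R = √16 = 4  ⇒  r_B = 4 − 1 = 3

rB=3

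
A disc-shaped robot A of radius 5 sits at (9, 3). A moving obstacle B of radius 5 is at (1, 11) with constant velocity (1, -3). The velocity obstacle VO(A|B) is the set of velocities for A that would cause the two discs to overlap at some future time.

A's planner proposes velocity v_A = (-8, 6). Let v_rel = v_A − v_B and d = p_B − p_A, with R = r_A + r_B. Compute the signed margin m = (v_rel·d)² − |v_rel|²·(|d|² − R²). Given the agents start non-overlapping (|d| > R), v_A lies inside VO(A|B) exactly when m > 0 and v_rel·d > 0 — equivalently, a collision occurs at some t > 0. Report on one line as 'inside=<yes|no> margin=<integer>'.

d = (-8, 8),  |d|² = 128;  R = 5+5 = 10,  c = 128−10² = 28
v_rel = (-9, 9),  |v_rel|² = 162;  v_rel·d = (-9)·(-8) + (9)·(8) = 144
162·t² − 288·t + 28 = 0  ⇒  m = 144² − 162·28 = 16200
m = 16200 > 0,  v_rel·d = 144 > 0  ⇒  inside

inside=yes margin=16200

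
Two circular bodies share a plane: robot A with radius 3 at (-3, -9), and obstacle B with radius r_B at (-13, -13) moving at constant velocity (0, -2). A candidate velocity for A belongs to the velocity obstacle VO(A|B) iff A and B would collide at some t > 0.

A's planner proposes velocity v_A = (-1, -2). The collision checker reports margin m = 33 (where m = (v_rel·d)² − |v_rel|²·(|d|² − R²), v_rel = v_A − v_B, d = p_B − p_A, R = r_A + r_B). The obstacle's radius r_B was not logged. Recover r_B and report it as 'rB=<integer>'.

m = 33
d = (-10, -4);  v_rel = (-1, 0),  |v_rel|² = 1
v_rel×d = (-1)·(-4) − (0)·(-10) = 4
since m = R²·1 − 4²:  R² = (16 + 33) / 1 = 49
R = √49 = 7  ⇒  r_B = 7 − 3 = 4

rB=4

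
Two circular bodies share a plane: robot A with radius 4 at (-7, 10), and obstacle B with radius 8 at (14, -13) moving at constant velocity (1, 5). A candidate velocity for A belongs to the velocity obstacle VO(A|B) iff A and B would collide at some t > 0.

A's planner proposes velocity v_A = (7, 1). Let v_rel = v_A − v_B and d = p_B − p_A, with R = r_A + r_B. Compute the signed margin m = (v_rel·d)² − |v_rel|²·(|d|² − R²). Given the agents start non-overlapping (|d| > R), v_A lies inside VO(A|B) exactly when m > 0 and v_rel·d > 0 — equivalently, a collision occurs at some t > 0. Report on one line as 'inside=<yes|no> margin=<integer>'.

d = (21, -23),  |d|² = 970;  R = 4+8 = 12,  c = 970−12² = 826
v_rel = (6, -4),  |v_rel|² = 52;  v_rel·d = (6)·(21) + (-4)·(-23) = 218
52·t² − 436·t + 826 = 0  ⇒  m = 218² − 52·826 = 4572
m = 4572 > 0,  v_rel·d = 218 > 0  ⇒  inside

inside=yes margin=4572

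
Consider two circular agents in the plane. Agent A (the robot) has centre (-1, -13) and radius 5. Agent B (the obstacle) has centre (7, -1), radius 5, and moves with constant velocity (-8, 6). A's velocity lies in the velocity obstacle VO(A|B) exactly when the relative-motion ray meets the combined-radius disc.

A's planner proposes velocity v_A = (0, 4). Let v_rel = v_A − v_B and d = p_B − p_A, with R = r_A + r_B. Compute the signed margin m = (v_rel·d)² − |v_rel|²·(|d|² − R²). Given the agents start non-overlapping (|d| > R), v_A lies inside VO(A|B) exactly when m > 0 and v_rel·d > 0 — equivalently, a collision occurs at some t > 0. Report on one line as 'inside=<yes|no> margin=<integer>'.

d = (8, 12),  |d|² = 208;  R = 5+5 = 10,  c = 208−10² = 108
v_rel = (8, -2),  |v_rel|² = 68;  v_rel·d = (8)·(8) + (-2)·(12) = 40
68·t² − 80·t + 108 = 0  ⇒  m = 40² − 68·108 = -5744
m = -5744 < 0,  v_rel·d = 40 > 0  ⇒  outside

inside=no margin=-5744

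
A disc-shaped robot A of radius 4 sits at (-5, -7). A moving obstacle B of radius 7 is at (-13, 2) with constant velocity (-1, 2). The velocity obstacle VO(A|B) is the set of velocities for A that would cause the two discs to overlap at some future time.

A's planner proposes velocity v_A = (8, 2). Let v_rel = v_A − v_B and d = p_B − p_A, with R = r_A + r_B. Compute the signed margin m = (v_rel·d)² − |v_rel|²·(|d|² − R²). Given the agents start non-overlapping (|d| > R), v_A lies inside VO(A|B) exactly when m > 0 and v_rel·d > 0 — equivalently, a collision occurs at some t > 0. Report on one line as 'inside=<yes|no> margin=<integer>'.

d = (-8, 9),  |d|² = 145;  R = 4+7 = 11,  c = 145−11² = 24
v_rel = (9, 0),  |v_rel|² = 81;  v_rel·d = (9)·(-8) + (0)·(9) = -72
81·t² + 144·t + 24 = 0  ⇒  m = (-72)² − 81·24 = 3240
m = 3240 > 0,  v_rel·d = -72 < 0  ⇒  outside

inside=no margin=3240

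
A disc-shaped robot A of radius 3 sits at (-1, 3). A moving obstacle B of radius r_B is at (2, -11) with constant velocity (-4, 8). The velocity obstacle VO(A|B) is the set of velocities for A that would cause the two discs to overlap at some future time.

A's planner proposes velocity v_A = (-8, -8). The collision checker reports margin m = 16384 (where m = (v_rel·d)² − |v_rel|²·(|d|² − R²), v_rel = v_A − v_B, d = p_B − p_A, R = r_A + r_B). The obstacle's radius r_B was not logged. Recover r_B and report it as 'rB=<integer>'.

m = 16384
d = (3, -14);  v_rel = (-4, -16),  |v_rel|² = 272
v_rel×d = (-4)·(-14) − (-16)·(3) = 104
since m = R²·272 − 104²:  R² = (10816 + 16384) / 272 = 100
R = √100 = 10  ⇒  r_B = 10 − 3 = 7

rB=7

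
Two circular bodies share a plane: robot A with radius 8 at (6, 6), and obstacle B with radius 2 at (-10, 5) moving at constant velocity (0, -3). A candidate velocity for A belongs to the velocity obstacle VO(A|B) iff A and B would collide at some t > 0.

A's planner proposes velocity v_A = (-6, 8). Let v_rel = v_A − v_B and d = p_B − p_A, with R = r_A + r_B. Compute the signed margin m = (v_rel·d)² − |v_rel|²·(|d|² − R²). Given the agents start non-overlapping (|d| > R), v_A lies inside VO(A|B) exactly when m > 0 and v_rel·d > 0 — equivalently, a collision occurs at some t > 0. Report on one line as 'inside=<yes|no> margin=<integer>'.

d = (-16, -1),  |d|² = 257;  R = 8+2 = 10,  c = 257−10² = 157
v_rel = (-6, 11),  |v_rel|² = 157;  v_rel·d = (-6)·(-16) + (11)·(-1) = 85
157·t² − 170·t + 157 = 0  ⇒  m = 85² − 157·157 = -17424
m = -17424 < 0,  v_rel·d = 85 > 0  ⇒  outside

inside=no margin=-17424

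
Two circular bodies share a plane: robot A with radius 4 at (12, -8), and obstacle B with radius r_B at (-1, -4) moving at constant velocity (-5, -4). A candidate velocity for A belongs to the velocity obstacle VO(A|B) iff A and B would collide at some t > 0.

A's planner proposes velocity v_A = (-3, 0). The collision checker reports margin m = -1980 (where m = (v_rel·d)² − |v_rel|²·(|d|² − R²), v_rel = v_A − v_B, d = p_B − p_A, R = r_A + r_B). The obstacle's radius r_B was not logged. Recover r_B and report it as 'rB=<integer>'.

m = -1980
d = (-13, 4);  v_rel = (2, 4),  |v_rel|² = 20
v_rel×d = (2)·(4) − (4)·(-13) = 60
since m = R²·20 − 60²:  R² = (3600 + -1980) / 20 = 81
R = √81 = 9  ⇒  r_B = 9 − 4 = 5

rB=5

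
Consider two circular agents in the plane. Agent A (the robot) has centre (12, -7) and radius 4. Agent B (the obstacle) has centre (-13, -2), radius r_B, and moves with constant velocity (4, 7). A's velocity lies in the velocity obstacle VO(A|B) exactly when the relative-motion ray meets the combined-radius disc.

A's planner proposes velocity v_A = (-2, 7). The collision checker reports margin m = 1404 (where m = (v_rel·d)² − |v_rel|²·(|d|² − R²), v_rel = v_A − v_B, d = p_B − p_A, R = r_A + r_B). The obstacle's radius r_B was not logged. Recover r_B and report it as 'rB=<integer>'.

m = 1404
d = (-25, 5);  v_rel = (-6, 0),  |v_rel|² = 36
v_rel×d = (-6)·(5) − (0)·(-25) = -30
since m = R²·36 − (-30)²:  R² = (900 + 1404) / 36 = 64
R = √64 = 8  ⇒  r_B = 8 − 4 = 4

rB=4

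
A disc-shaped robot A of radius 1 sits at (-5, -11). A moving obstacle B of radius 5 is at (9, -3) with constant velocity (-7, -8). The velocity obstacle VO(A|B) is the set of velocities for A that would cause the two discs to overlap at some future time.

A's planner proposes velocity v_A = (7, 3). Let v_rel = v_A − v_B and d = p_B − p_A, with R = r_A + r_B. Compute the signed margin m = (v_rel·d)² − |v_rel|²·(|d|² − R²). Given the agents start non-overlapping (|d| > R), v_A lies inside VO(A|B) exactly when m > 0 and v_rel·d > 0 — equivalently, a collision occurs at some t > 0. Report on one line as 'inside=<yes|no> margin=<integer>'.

d = (14, 8),  |d|² = 260;  R = 1+5 = 6,  c = 260−6² = 224
v_rel = (14, 11),  |v_rel|² = 317;  v_rel·d = (14)·(14) + (11)·(8) = 284
317·t² − 568·t + 224 = 0  ⇒  m = 284² − 317·224 = 9648
m = 9648 > 0,  v_rel·d = 284 > 0  ⇒  inside

inside=yes margin=9648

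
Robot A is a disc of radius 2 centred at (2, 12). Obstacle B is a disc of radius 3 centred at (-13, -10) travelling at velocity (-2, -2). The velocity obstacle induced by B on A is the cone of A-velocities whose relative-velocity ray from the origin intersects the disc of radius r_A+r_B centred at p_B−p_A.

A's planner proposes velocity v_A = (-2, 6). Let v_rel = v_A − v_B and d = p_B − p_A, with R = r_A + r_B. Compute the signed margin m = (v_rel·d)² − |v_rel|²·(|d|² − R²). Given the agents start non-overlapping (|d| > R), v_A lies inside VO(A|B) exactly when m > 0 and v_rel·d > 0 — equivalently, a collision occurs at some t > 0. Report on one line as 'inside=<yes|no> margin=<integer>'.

d = (-15, -22),  |d|² = 709;  R = 2+3 = 5,  c = 709−5² = 684
v_rel = (0, 8),  |v_rel|² = 64;  v_rel·d = (0)·(-15) + (8)·(-22) = -176
64·t² + 352·t + 684 = 0  ⇒  m = (-176)² − 64·684 = -12800
m = -12800 < 0,  v_rel·d = -176 < 0  ⇒  outside

inside=no margin=-12800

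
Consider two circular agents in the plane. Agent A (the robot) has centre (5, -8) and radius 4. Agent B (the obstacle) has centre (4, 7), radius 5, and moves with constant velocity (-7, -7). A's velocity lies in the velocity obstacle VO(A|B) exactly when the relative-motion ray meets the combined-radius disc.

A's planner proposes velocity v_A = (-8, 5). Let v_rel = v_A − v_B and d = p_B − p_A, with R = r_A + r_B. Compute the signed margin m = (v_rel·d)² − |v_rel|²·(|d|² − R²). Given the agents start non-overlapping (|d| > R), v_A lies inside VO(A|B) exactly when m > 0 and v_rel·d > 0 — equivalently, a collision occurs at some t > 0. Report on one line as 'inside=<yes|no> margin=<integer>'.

d = (-1, 15),  |d|² = 226;  R = 4+5 = 9,  c = 226−9² = 145
v_rel = (-1, 12),  |v_rel|² = 145;  v_rel·d = (-1)·(-1) + (12)·(15) = 181
145·t² − 362·t + 145 = 0  ⇒  m = 181² − 145·145 = 11736
m = 11736 > 0,  v_rel·d = 181 > 0  ⇒  inside

inside=yes margin=11736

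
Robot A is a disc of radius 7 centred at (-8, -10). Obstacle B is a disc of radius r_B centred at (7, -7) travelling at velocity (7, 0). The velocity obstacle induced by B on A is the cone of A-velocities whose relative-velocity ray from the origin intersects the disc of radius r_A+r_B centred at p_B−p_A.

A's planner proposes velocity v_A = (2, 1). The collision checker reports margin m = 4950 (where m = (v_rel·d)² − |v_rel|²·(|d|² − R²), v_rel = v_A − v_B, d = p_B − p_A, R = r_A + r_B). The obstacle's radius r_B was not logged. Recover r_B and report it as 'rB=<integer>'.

m = 4950
d = (15, 3);  v_rel = (-5, 1),  |v_rel|² = 26
v_rel×d = (-5)·(3) − (1)·(15) = -30
since m = R²·26 − (-30)²:  R² = (900 + 4950) / 26 = 225
R = √225 = 15  ⇒  r_B = 15 − 7 = 8

rB=8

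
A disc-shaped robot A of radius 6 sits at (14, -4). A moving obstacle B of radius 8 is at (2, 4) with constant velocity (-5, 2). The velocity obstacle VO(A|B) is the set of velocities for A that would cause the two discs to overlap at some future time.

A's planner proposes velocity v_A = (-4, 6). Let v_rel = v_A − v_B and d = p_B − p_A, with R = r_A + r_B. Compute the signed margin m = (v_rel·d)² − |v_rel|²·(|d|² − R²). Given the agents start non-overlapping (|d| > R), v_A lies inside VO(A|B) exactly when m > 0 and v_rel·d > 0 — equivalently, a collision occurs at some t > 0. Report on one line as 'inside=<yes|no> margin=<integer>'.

d = (-12, 8),  |d|² = 208;  R = 6+8 = 14,  c = 208−14² = 12
v_rel = (1, 4),  |v_rel|² = 17;  v_rel·d = (1)·(-12) + (4)·(8) = 20
17·t² − 40·t + 12 = 0  ⇒  m = 20² − 17·12 = 196
m = 196 > 0,  v_rel·d = 20 > 0  ⇒  inside

inside=yes margin=196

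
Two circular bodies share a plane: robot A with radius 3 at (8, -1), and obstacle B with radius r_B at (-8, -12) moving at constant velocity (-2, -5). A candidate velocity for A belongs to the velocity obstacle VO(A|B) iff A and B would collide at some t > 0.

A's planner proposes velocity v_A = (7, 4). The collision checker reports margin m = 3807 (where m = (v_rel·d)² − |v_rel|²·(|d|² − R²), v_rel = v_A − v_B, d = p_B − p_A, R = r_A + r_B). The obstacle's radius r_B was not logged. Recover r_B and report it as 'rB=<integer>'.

m = 3807
d = (-16, -11);  v_rel = (9, 9),  |v_rel|² = 162
v_rel×d = (9)·(-11) − (9)·(-16) = 45
since m = R²·162 − 45²:  R² = (2025 + 3807) / 162 = 36
R = √36 = 6  ⇒  r_B = 6 − 3 = 3

rB=3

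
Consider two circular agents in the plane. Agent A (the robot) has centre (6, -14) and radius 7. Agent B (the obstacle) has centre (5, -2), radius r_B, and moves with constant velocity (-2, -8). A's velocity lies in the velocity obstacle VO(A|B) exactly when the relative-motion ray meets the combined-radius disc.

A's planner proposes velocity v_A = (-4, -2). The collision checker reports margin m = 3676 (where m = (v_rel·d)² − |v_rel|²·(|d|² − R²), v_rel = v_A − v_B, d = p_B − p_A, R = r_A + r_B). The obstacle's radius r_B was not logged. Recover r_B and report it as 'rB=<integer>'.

m = 3676
d = (-1, 12);  v_rel = (-2, 6),  |v_rel|² = 40
v_rel×d = (-2)·(12) − (6)·(-1) = -18
since m = R²·40 − (-18)²:  R² = (324 + 3676) / 40 = 100
R = √100 = 10  ⇒  r_B = 10 − 7 = 3

rB=3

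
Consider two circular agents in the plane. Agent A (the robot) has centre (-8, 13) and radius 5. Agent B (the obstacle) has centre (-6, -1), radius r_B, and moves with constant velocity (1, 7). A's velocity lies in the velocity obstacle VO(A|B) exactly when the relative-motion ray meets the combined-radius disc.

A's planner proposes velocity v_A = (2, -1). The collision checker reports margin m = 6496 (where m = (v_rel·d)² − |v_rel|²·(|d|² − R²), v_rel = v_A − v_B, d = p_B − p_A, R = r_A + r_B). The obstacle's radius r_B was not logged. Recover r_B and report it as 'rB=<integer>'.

m = 6496
d = (2, -14);  v_rel = (1, -8),  |v_rel|² = 65
v_rel×d = (1)·(-14) − (-8)·(2) = 2
since m = R²·65 − 2²:  R² = (4 + 6496) / 65 = 100
R = √100 = 10  ⇒  r_B = 10 − 5 = 5

rB=5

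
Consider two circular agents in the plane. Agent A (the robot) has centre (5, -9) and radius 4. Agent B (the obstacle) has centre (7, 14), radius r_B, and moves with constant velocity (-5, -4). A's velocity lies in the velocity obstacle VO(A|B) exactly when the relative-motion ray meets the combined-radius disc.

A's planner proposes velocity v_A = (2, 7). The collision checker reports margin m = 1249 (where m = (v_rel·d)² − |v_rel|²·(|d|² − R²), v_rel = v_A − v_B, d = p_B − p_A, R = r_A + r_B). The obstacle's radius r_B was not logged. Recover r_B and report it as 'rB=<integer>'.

m = 1249
d = (2, 23);  v_rel = (7, 11),  |v_rel|² = 170
v_rel×d = (7)·(23) − (11)·(2) = 139
since m = R²·170 − 139²:  R² = (19321 + 1249) / 170 = 121
R = √121 = 11  ⇒  r_B = 11 − 4 = 7

rB=7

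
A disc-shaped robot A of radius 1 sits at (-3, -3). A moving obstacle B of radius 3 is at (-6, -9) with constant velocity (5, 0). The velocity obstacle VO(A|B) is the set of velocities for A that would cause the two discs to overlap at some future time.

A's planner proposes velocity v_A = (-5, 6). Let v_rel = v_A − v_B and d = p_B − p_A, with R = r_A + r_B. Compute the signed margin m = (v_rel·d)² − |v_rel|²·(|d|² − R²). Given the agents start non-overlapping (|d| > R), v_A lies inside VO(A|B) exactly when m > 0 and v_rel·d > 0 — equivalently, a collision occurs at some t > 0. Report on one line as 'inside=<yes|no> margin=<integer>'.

d = (-3, -6),  |d|² = 45;  R = 1+3 = 4,  c = 45−4² = 29
v_rel = (-10, 6),  |v_rel|² = 136;  v_rel·d = (-10)·(-3) + (6)·(-6) = -6
136·t² + 12·t + 29 = 0  ⇒  m = (-6)² − 136·29 = -3908
m = -3908 < 0,  v_rel·d = -6 < 0  ⇒  outside

inside=no margin=-3908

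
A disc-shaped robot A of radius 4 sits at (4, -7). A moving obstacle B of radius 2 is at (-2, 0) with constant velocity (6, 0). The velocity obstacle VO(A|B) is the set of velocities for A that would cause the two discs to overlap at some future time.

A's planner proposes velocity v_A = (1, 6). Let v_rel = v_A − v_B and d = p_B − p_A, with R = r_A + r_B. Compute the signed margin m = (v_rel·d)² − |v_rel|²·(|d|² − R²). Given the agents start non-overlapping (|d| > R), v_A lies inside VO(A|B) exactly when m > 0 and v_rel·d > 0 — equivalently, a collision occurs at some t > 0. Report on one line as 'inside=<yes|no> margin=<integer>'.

d = (-6, 7),  |d|² = 85;  R = 4+2 = 6,  c = 85−6² = 49
v_rel = (-5, 6),  |v_rel|² = 61;  v_rel·d = (-5)·(-6) + (6)·(7) = 72
61·t² − 144·t + 49 = 0  ⇒  m = 72² − 61·49 = 2195
m = 2195 > 0,  v_rel·d = 72 > 0  ⇒  inside

inside=yes margin=2195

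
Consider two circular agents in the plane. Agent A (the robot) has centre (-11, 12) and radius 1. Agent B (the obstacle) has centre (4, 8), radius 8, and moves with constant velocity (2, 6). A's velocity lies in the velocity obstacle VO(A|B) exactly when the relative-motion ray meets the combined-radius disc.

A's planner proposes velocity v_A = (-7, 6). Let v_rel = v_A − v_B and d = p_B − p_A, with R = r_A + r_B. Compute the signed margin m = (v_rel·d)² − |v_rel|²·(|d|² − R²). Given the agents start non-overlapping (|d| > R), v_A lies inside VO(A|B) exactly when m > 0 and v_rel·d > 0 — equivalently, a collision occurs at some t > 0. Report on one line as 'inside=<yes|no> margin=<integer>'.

d = (15, -4),  |d|² = 241;  R = 1+8 = 9,  c = 241−9² = 160
v_rel = (-9, 0),  |v_rel|² = 81;  v_rel·d = (-9)·(15) + (0)·(-4) = -135
81·t² + 270·t + 160 = 0  ⇒  m = (-135)² − 81·160 = 5265
m = 5265 > 0,  v_rel·d = -135 < 0  ⇒  outside

inside=no margin=5265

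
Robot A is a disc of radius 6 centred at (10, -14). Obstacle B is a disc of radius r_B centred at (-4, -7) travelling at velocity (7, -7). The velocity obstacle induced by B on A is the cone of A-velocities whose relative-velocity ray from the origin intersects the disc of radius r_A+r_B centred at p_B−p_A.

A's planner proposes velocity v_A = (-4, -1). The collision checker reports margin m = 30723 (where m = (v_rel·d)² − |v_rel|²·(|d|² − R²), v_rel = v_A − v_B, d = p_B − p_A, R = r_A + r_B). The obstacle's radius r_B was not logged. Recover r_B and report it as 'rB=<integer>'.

m = 30723
d = (-14, 7);  v_rel = (-11, 6),  |v_rel|² = 157
v_rel×d = (-11)·(7) − (6)·(-14) = 7
since m = R²·157 − 7²:  R² = (49 + 30723) / 157 = 196
R = √196 = 14  ⇒  r_B = 14 − 6 = 8

rB=8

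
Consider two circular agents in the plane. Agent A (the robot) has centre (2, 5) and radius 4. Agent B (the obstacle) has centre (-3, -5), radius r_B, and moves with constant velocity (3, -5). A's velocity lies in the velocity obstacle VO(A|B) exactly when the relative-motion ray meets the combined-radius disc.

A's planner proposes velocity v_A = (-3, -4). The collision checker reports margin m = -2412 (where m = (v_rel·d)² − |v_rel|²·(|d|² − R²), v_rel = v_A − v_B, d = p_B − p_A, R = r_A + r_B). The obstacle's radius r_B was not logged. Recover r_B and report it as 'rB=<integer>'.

m = -2412
d = (-5, -10);  v_rel = (-6, 1),  |v_rel|² = 37
v_rel×d = (-6)·(-10) − (1)·(-5) = 65
since m = R²·37 − 65²:  R² = (4225 + -2412) / 37 = 49
R = √49 = 7  ⇒  r_B = 7 − 4 = 3

rB=3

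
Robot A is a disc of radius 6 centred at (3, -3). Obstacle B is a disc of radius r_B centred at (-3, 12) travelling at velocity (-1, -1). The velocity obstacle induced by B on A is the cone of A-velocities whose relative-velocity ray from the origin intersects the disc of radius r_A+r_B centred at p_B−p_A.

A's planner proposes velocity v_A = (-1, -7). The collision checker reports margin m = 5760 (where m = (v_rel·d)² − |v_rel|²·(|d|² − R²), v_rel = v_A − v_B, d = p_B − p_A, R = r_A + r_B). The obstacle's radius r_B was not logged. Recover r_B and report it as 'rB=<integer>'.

m = 5760
d = (-6, 15);  v_rel = (0, -6),  |v_rel|² = 36
v_rel×d = (0)·(15) − (-6)·(-6) = -36
since m = R²·36 − (-36)²:  R² = (1296 + 5760) / 36 = 196
R = √196 = 14  ⇒  r_B = 14 − 6 = 8

rB=8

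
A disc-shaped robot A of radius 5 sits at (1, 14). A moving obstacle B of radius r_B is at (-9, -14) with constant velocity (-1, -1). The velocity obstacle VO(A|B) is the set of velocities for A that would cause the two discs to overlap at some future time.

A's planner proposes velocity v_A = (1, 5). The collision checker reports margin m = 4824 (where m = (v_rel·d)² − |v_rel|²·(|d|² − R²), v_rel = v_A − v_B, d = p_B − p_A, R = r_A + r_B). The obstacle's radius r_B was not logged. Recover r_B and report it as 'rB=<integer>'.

m = 4824
d = (-10, -28);  v_rel = (2, 6),  |v_rel|² = 40
v_rel×d = (2)·(-28) − (6)·(-10) = 4
since m = R²·40 − 4²:  R² = (16 + 4824) / 40 = 121
R = √121 = 11  ⇒  r_B = 11 − 5 = 6

rB=6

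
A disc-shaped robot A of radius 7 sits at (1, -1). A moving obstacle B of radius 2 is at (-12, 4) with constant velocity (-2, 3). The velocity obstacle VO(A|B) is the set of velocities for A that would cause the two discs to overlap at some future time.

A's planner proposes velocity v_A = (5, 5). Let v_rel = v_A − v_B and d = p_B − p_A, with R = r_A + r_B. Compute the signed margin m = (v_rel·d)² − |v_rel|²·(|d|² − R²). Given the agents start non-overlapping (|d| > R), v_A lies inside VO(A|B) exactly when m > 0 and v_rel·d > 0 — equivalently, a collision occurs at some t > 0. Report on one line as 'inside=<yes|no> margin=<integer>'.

d = (-13, 5),  |d|² = 194;  R = 7+2 = 9,  c = 194−9² = 113
v_rel = (7, 2),  |v_rel|² = 53;  v_rel·d = (7)·(-13) + (2)·(5) = -81
53·t² + 162·t + 113 = 0  ⇒  m = (-81)² − 53·113 = 572
m = 572 > 0,  v_rel·d = -81 < 0  ⇒  outside

inside=no margin=572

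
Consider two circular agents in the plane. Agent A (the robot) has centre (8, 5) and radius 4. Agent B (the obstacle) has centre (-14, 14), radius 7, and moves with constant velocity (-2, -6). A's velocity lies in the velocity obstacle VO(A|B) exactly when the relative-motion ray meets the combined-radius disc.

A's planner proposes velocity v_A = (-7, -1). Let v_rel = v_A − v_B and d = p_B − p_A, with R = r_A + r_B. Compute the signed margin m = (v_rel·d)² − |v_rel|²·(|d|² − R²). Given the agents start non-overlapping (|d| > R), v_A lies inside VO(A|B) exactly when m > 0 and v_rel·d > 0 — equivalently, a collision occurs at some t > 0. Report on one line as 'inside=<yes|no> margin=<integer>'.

d = (-22, 9),  |d|² = 565;  R = 4+7 = 11,  c = 565−11² = 444
v_rel = (-5, 5),  |v_rel|² = 50;  v_rel·d = (-5)·(-22) + (5)·(9) = 155
50·t² − 310·t + 444 = 0  ⇒  m = 155² − 50·444 = 1825
m = 1825 > 0,  v_rel·d = 155 > 0  ⇒  inside

inside=yes margin=1825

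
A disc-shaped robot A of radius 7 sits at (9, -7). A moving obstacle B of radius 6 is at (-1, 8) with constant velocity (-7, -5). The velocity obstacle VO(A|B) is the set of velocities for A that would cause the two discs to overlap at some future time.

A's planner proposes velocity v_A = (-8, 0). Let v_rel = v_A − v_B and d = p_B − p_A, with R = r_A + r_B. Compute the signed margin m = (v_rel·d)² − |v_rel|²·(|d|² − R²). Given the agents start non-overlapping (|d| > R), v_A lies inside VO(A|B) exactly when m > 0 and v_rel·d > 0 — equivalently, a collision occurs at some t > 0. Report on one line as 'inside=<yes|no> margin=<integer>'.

d = (-10, 15),  |d|² = 325;  R = 7+6 = 13,  c = 325−13² = 156
v_rel = (-1, 5),  |v_rel|² = 26;  v_rel·d = (-1)·(-10) + (5)·(15) = 85
26·t² − 170·t + 156 = 0  ⇒  m = 85² − 26·156 = 3169
m = 3169 > 0,  v_rel·d = 85 > 0  ⇒  inside

inside=yes margin=3169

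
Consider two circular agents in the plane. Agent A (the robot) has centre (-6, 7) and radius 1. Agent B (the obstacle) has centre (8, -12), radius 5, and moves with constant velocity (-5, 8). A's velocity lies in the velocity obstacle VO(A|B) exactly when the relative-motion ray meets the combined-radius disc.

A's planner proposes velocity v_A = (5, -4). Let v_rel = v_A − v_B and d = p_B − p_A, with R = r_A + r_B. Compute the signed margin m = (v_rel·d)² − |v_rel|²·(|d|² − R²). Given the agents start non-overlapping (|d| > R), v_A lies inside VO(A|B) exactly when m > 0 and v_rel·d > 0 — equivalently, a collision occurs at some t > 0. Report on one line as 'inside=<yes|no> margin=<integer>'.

d = (14, -19),  |d|² = 557;  R = 1+5 = 6,  c = 557−6² = 521
v_rel = (10, -12),  |v_rel|² = 244;  v_rel·d = (10)·(14) + (-12)·(-19) = 368
244·t² − 736·t + 521 = 0  ⇒  m = 368² − 244·521 = 8300
m = 8300 > 0,  v_rel·d = 368 > 0  ⇒  inside

inside=yes margin=8300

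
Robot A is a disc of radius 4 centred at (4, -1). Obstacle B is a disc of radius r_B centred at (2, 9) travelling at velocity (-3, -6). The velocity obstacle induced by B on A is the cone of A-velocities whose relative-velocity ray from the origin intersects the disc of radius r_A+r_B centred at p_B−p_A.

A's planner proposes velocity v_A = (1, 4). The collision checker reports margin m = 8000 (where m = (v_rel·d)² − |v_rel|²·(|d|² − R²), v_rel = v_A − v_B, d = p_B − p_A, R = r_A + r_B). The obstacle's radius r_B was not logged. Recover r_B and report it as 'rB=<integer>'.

m = 8000
d = (-2, 10);  v_rel = (4, 10),  |v_rel|² = 116
v_rel×d = (4)·(10) − (10)·(-2) = 60
since m = R²·116 − 60²:  R² = (3600 + 8000) / 116 = 100
R = √100 = 10  ⇒  r_B = 10 − 4 = 6

rB=6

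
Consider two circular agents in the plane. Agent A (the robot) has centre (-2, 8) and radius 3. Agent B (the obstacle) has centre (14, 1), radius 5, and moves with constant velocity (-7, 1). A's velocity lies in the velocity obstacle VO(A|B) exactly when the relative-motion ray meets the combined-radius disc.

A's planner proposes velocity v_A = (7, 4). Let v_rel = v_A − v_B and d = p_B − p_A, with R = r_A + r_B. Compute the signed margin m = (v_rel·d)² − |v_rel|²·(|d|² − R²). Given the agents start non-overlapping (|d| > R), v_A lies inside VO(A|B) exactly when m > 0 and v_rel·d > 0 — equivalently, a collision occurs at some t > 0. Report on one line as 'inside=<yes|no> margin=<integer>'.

d = (16, -7),  |d|² = 305;  R = 3+5 = 8,  c = 305−8² = 241
v_rel = (14, 3),  |v_rel|² = 205;  v_rel·d = (14)·(16) + (3)·(-7) = 203
205·t² − 406·t + 241 = 0  ⇒  m = 203² − 205·241 = -8196
m = -8196 < 0,  v_rel·d = 203 > 0  ⇒  outside

inside=no margin=-8196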